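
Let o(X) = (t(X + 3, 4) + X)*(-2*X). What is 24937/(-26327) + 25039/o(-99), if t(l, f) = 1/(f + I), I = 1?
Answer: -5735146609/2575096524 ≈ -2.2272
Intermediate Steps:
t(l, f) = 1/(1 + f) (t(l, f) = 1/(f + 1) = 1/(1 + f))
o(X) = -2*X*(1/5 + X) (o(X) = (1/(1 + 4) + X)*(-2*X) = (1/5 + X)*(-2*X) = -2*X*(1/5 + X))
24937/(-26327) + 25039/o(-99) = 24937/(-26327) + 25039/((-2/5*(-99)*(1 + 5*(-99)))) = 24937*(-1/26327) + 25039/((-2/5*(-99)*(1 - 495))) = -24937/26327 + 25039/((-2/5*(-99)*(-494))) = -24937/26327 + 25039/(-97812/5) = -24937/26327 + 25039*(-5/97812) = -24937/26327 - 125195/97812 = -5735146609/2575096524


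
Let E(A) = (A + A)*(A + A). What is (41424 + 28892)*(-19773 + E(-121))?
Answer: 2727627956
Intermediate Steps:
E(A) = 4*A**2 (E(A) = (2*A)*(2*A) = 4*A**2)
(41424 + 28892)*(-19773 + E(-121)) = (41424 + 28892)*(-19773 + 4*(-121)**2) = 70316*(-19773 + 4*14641) = 70316*(-19773 + 58564) = 70316*38791 = 2727627956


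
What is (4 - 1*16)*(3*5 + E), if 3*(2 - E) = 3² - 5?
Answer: -188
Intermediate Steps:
E = ⅔ (E = 2 - (3² - 5)/3 = 2 - (9 - 5)/3 = 2 - ⅓*4 = 2 - 4/3 = ⅔ ≈ 0.66667)
(4 - 1*16)*(3*5 + E) = (4 - 1*16)*(3*5 + ⅔) = (4 - 16)*(15 + ⅔) = -12*47/3 = -188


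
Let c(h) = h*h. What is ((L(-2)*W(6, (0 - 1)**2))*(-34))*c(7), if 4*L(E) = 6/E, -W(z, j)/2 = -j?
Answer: 2499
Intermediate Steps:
c(h) = h**2
W(z, j) = 2*j (W(z, j) = -(-2)*j = 2*j)
L(E) = 3/(2*E) (L(E) = (6/E)/4 = 3/(2*E))
((L(-2)*W(6, (0 - 1)**2))*(-34))*c(7) = ((((3/2)/(-2))*(2*(0 - 1)**2))*(-34))*7**2 = ((((3/2)*(-1/2))*(2*(-1)**2))*(-34))*49 = (-3/2*(-34))*49 = (-3/4*2*(-34))*49 = -3/2*(-34)*49 = 51*49 = 2499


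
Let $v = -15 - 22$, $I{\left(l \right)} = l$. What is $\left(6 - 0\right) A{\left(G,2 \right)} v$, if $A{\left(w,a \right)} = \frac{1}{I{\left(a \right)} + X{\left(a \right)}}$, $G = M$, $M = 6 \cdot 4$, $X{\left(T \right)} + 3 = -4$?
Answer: $\frac{222}{5} \approx 44.4$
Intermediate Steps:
$X{\left(T \right)} = -7$ ($X{\left(T \right)} = -3 - 4 = -7$)
$M = 24$
$G = 24$
$v = -37$ ($v = -15 - 22 = -37$)
$A{\left(w,a \right)} = \frac{1}{-7 + a}$ ($A{\left(w,a \right)} = \frac{1}{a - 7} = \frac{1}{-7 + a}$)
$\left(6 - 0\right) A{\left(G,2 \right)} v = \frac{6 - 0}{-7 + 2} \left(-37\right) = \frac{6 + 0}{-5} \left(-37\right) = 6 \left(- \frac{1}{5}\right) \left(-37\right) = \left(- \frac{6}{5}\right) \left(-37\right) = \frac{222}{5}$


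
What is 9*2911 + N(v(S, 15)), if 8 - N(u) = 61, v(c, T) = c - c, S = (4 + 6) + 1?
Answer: 26146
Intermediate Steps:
S = 11 (S = 10 + 1 = 11)
v(c, T) = 0
N(u) = -53 (N(u) = 8 - 1*61 = 8 - 61 = -53)
9*2911 + N(v(S, 15)) = 9*2911 - 53 = 26199 - 53 = 26146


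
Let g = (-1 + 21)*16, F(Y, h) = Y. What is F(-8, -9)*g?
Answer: -2560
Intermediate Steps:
g = 320 (g = 20*16 = 320)
F(-8, -9)*g = -8*320 = -2560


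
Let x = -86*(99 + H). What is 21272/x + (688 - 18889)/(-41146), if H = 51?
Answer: -160116203/132695850 ≈ -1.2066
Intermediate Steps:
x = -12900 (x = -86*(99 + 51) = -86*150 = -12900)
21272/x + (688 - 18889)/(-41146) = 21272/(-12900) + (688 - 18889)/(-41146) = 21272*(-1/12900) - 18201*(-1/41146) = -5318/3225 + 18201/41146 = -160116203/132695850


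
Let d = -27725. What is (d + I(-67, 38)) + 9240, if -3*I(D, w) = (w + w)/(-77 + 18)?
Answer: -3271769/177 ≈ -18485.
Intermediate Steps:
I(D, w) = 2*w/177 (I(D, w) = -(w + w)/(3*(-77 + 18)) = -2*w/(3*(-59)) = -2*w*(-1)/(3*59) = -(-2)*w/177 = 2*w/177)
(d + I(-67, 38)) + 9240 = (-27725 + (2/177)*38) + 9240 = (-27725 + 76/177) + 9240 = -4907249/177 + 9240 = -3271769/177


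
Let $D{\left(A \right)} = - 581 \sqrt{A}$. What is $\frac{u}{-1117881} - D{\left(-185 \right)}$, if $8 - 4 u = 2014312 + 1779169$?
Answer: $\frac{46833}{55204} + 581 i \sqrt{185} \approx 0.84836 + 7902.5 i$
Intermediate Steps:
$u = - \frac{3793473}{4}$ ($u = 2 - \frac{2014312 + 1779169}{4} = 2 - \frac{3793481}{4} = - \frac{3793473}{4} \approx -9.4837 \cdot 10^{5}$)
$\frac{u}{-1117881} - D{\left(-185 \right)} = - \frac{3793473}{4 \left(-1117881\right)} - - 581 \sqrt{-185} = \left(- \frac{3793473}{4}\right) \left(- \frac{1}{1117881}\right) - - 581 i \sqrt{185} = \frac{46833}{55204} - - 581 i \sqrt{185} = \frac{46833}{55204} + 581 i \sqrt{185}$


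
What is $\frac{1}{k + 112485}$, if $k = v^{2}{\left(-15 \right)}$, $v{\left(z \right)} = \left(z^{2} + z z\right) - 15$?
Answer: $\frac{1}{301710} \approx 3.3144 \cdot 10^{-6}$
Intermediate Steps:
$v{\left(z \right)} = -15 + 2 z^{2}$ ($v{\left(z \right)} = \left(z^{2} + z^{2}\right) - 15 = 2 z^{2} - 15 = -15 + 2 z^{2}$)
$k = 189225$ ($k = \left(-15 + 2 \left(-15\right)^{2}\right)^{2} = \left(-15 + 2 \cdot 225\right)^{2} = \left(-15 + 450\right)^{2} = 435^{2} = 189225$)
$\frac{1}{k + 112485} = \frac{1}{189225 + 112485} = \frac{1}{301710}$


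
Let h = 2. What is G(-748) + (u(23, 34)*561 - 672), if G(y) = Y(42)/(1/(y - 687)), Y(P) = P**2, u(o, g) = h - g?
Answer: -2549964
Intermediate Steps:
u(o, g) = 2 - g
G(y) = -1211868 + 1764*y (G(y) = 42**2/(1/(y - 687)) = 1764/(1/(-687 + y)) = 1764*(-687 + y) = -1211868 + 1764*y)
G(-748) + (u(23, 34)*561 - 672) = (-1211868 + 1764*(-748)) + ((2 - 1*34)*561 - 672) = (-1211868 - 1319472) + ((2 - 34)*561 - 672) = -2531340 + (-32*561 - 672) = -2531340 + (-17952 - 672) = -2531340 - 18624 = -2549964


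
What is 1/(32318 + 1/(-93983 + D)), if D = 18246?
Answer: 75737/2447668365 ≈ 3.0942e-5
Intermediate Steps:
1/(32318 + 1/(-93983 + D)) = 1/(32318 + 1/(-93983 + 18246)) = 1/(32318 + 1/(-75737)) = 1/(32318 - 1/75737) = 1/(2447668365/75737) = 75737/2447668365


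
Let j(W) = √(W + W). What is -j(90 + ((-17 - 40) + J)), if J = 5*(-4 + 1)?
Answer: -6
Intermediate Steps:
J = -15 (J = 5*(-3) = -15)
j(W) = √2*√W (j(W) = √(2*W) = √2*√W)
-j(90 + ((-17 - 40) + J)) = -√2*√(90 + ((-17 - 40) - 15)) = -√2*√(90 + (-57 - 15)) = -√2*√(90 - 72) = -√2*√18 = -√2*3*√2 = -1*6 = -6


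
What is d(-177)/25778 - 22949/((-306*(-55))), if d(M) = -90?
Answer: -296547011/216921870 ≈ -1.3671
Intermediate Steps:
d(-177)/25778 - 22949/((-306*(-55))) = -90/25778 - 22949/((-306*(-55))) = -90*1/25778 - 22949/16830 = -45/12889 - 22949*1/16830 = -45/12889 - 22949/16830 = -296547011/216921870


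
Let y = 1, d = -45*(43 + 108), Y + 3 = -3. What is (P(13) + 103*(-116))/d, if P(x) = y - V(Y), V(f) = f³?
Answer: 11731/6795 ≈ 1.7264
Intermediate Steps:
Y = -6 (Y = -3 - 3 = -6)
d = -6795 (d = -45*151 = -6795)
P(x) = 217 (P(x) = 1 - 1*(-6)³ = 1 - 1*(-216) = 1 + 216 = 217)
(P(13) + 103*(-116))/d = (217 + 103*(-116))/(-6795) = (217 - 11948)*(-1/6795) = -11731*(-1/6795) = 11731/6795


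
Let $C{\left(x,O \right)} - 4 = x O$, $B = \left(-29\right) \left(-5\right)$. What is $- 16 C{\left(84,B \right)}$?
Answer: $-194944$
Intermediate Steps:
$B = 145$
$C{\left(x,O \right)} = 4 + O x$ ($C{\left(x,O \right)} = 4 + x O = 4 + O x$)
$- 16 C{\left(84,B \right)} = - 16 \left(4 + 145 \cdot 84\right) = - 16 \left(4 + 12180\right) = \left(-16\right) 12184 = -194944$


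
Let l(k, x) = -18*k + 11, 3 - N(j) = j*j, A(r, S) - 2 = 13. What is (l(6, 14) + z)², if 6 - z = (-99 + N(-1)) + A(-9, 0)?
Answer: 81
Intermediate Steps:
A(r, S) = 15 (A(r, S) = 2 + 13 = 15)
N(j) = 3 - j² (N(j) = 3 - j*j = 3 - j²)
l(k, x) = 11 - 18*k
z = 88 (z = 6 - ((-99 + (3 - 1*(-1)²)) + 15) = 6 - ((-99 + (3 - 1*1)) + 15) = 6 - ((-99 + (3 - 1)) + 15) = 6 - ((-99 + 2) + 15) = 6 - (-97 + 15) = 6 - 1*(-82) = 6 + 82 = 88)
(l(6, 14) + z)² = ((11 - 18*6) + 88)² = ((11 - 108) + 88)² = (-97 + 88)² = (-9)² = 81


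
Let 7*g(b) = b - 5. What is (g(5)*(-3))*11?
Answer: 0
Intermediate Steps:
g(b) = -5/7 + b/7 (g(b) = (b - 5)/7 = (-5 + b)/7 = -5/7 + b/7)
(g(5)*(-3))*11 = ((-5/7 + (1/7)*5)*(-3))*11 = ((-5/7 + 5/7)*(-3))*11 = (0*(-3))*11 = 0*11 = 0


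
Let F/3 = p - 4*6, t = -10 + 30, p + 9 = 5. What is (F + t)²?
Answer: 4096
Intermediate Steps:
p = -4 (p = -9 + 5 = -4)
t = 20
F = -84 (F = 3*(-4 - 4*6) = 3*(-4 - 24) = 3*(-28) = -84)
(F + t)² = (-84 + 20)² = (-64)² = 4096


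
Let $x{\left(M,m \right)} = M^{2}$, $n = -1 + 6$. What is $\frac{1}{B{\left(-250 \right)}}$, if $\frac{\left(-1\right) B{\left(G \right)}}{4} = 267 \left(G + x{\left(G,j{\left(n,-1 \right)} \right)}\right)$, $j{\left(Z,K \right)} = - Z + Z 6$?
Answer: $- \frac{1}{66483000} \approx -1.5041 \cdot 10^{-8}$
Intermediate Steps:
$n = 5$
$j{\left(Z,K \right)} = 5 Z$ ($j{\left(Z,K \right)} = - Z + 6 Z = 5 Z$)
$B{\left(G \right)} = - 1068 G - 1068 G^{2}$ ($B{\left(G \right)} = - 4 \cdot 267 \left(G + G^{2}\right) = - 4 \left(267 G + 267 G^{2}\right) = - 1068 G - 1068 G^{2}$)
$\frac{1}{B{\left(-250 \right)}} = \frac{1}{1068 \left(-250\right) \left(-1 - -250\right)} = \frac{1}{1068 \left(-250\right) \left(-1 + 250\right)} = \frac{1}{1068 \left(-250\right) 249} = \frac{1}{-66483000} = - \frac{1}{66483000}$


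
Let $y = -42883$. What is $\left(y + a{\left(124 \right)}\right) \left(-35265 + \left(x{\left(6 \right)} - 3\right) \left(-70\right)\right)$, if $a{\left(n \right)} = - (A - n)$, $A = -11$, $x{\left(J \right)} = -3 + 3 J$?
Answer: $1543416540$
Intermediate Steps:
$a{\left(n \right)} = 11 + n$ ($a{\left(n \right)} = - (-11 - n) = 11 + n$)
$\left(y + a{\left(124 \right)}\right) \left(-35265 + \left(x{\left(6 \right)} - 3\right) \left(-70\right)\right) = \left(-42883 + \left(11 + 124\right)\right) \left(-35265 + \left(\left(-3 + 3 \cdot 6\right) - 3\right) \left(-70\right)\right) = \left(-42883 + 135\right) \left(-35265 + \left(\left(-3 + 18\right) - 3\right) \left(-70\right)\right) = - 42748 \left(-35265 + \left(15 - 3\right) \left(-70\right)\right) = - 42748 \left(-35265 + 12 \left(-70\right)\right) = - 42748 \left(-35265 - 840\right) = \left(-42748\right) \left(-36105\right) = 1543416540$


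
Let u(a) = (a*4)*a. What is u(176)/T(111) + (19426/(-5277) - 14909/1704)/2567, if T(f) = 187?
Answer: 1699341213135/2564720504 ≈ 662.58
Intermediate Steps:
u(a) = 4*a² (u(a) = (4*a)*a = 4*a²)
u(176)/T(111) + (19426/(-5277) - 14909/1704)/2567 = (4*176²)/187 + (19426/(-5277) - 14909/1704)/2567 = (4*30976)*(1/187) + (19426*(-1/5277) - 14909*1/1704)*(1/2567) = 123904*(1/187) + (-19426/5277 - 14909/1704)*(1/2567) = 11264/17 - 12419633/999112*1/2567 = 11264/17 - 12419633/2564720504 = 1699341213135/2564720504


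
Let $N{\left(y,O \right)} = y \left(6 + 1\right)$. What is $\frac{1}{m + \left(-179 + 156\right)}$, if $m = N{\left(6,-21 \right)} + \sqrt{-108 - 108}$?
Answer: $\frac{19}{577} - \frac{6 i \sqrt{6}}{577} \approx 0.032929 - 0.025471 i$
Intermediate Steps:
$N{\left(y,O \right)} = 7 y$ ($N{\left(y,O \right)} = y 7 = 7 y$)
$m = 42 + 6 i \sqrt{6}$ ($m = 7 \cdot 6 + \sqrt{-108 - 108} = 42 + \sqrt{-216} = 42 + 6 i \sqrt{6} \approx 42.0 + 14.697 i$)
$\frac{1}{m + \left(-179 + 156\right)} = \frac{1}{\left(42 + 6 i \sqrt{6}\right) + \left(-179 + 156\right)} = \frac{1}{\left(42 + 6 i \sqrt{6}\right) - 23} = \frac{1}{19 + 6 i \sqrt{6}}$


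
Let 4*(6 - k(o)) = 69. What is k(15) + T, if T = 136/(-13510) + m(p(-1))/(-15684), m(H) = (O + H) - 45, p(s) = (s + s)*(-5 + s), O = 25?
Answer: -1192898447/105945420 ≈ -11.260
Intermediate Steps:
p(s) = 2*s*(-5 + s) (p(s) = (2*s)*(-5 + s) = 2*s*(-5 + s))
m(H) = -20 + H (m(H) = (25 + H) - 45 = -20 + H)
k(o) = -45/4 (k(o) = 6 - 1/4*69 = 6 - 69/4 = -45/4)
T = -253118/26486355 (T = 136/(-13510) + (-20 + 2*(-1)*(-5 - 1))/(-15684) = 136*(-1/13510) + (-20 + 2*(-1)*(-6))*(-1/15684) = -68/6755 + (-20 + 12)*(-1/15684) = -68/6755 - 8*(-1/15684) = -68/6755 + 2/3921 = -253118/26486355 ≈ -0.0095565)
k(15) + T = -45/4 - 253118/26486355 = -1192898447/105945420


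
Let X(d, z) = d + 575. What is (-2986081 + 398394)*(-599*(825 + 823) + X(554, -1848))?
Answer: 2551518898801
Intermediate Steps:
X(d, z) = 575 + d
(-2986081 + 398394)*(-599*(825 + 823) + X(554, -1848)) = (-2986081 + 398394)*(-599*(825 + 823) + (575 + 554)) = -2587687*(-599*1648 + 1129) = -2587687*(-987152 + 1129) = -2587687*(-986023) = 2551518898801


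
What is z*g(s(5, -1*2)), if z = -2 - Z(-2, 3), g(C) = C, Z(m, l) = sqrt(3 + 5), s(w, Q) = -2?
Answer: 4 + 4*sqrt(2) ≈ 9.6569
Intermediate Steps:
Z(m, l) = 2*sqrt(2) (Z(m, l) = sqrt(8) = 2*sqrt(2))
z = -2 - 2*sqrt(2) ≈ -4.8284
z*g(s(5, -1*2)) = (-2 - 2*sqrt(2))*(-2) = 4 + 4*sqrt(2)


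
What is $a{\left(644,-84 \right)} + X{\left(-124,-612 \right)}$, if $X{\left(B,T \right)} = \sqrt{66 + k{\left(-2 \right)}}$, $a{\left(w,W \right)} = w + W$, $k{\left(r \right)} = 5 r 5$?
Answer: $564$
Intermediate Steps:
$k{\left(r \right)} = 25 r$
$a{\left(w,W \right)} = W + w$
$X{\left(B,T \right)} = 4$ ($X{\left(B,T \right)} = \sqrt{66 + 25 \left(-2\right)} = \sqrt{66 - 50} = \sqrt{16} = 4$)
$a{\left(644,-84 \right)} + X{\left(-124,-612 \right)} = \left(-84 + 644\right) + 4 = 560 + 4 = 564$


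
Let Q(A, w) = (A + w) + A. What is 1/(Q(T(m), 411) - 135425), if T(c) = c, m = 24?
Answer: -1/134966 ≈ -7.4093e-6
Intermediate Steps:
Q(A, w) = w + 2*A
1/(Q(T(m), 411) - 135425) = 1/((411 + 2*24) - 135425) = 1/((411 + 48) - 135425) = 1/(459 - 135425) = 1/(-134966) = -1/134966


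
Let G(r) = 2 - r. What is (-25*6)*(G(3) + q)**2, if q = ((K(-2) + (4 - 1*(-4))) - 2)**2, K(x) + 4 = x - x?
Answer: -1350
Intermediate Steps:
K(x) = -4 (K(x) = -4 + (x - x) = -4 + 0 = -4)
q = 4 (q = ((-4 + (4 - 1*(-4))) - 2)**2 = ((-4 + (4 + 4)) - 2)**2 = ((-4 + 8) - 2)**2 = (4 - 2)**2 = 2**2 = 4)
(-25*6)*(G(3) + q)**2 = (-25*6)*((2 - 1*3) + 4)**2 = -150*((2 - 3) + 4)**2 = -150*(-1 + 4)**2 = -150*3**2 = -150*9 = -1350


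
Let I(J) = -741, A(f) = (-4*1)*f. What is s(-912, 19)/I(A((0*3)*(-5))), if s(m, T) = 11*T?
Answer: -11/39 ≈ -0.28205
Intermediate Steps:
A(f) = -4*f
s(-912, 19)/I(A((0*3)*(-5))) = (11*19)/(-741) = 209*(-1/741) = -11/39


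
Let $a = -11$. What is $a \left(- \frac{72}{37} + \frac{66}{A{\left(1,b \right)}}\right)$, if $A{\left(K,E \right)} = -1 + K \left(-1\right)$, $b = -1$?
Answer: $\frac{14223}{37} \approx 384.41$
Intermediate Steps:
$A{\left(K,E \right)} = -1 - K$
$a \left(- \frac{72}{37} + \frac{66}{A{\left(1,b \right)}}\right) = - 11 \left(- \frac{72}{37} + \frac{66}{-1 - 1}\right) = - 11 \left(\left(-72\right) \frac{1}{37} + \frac{66}{-1 - 1}\right) = - 11 \left(- \frac{72}{37} + \frac{66}{-2}\right) = - 11 \left(- \frac{72}{37} + 66 \left(- \frac{1}{2}\right)\right) = - 11 \left(- \frac{72}{37} - 33\right) = \left(-11\right) \left(- \frac{1293}{37}\right) = \frac{14223}{37}$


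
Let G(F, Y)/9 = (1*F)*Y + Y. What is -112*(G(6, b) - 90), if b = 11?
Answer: -67536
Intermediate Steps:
G(F, Y) = 9*Y + 9*F*Y (G(F, Y) = 9*((1*F)*Y + Y) = 9*(F*Y + Y) = 9*(Y + F*Y) = 9*Y + 9*F*Y)
-112*(G(6, b) - 90) = -112*(9*11*(1 + 6) - 90) = -112*(9*11*7 - 90) = -112*(693 - 90) = -112*603 = -67536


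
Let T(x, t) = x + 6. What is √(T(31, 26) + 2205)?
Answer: √2242 ≈ 47.350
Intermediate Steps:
T(x, t) = 6 + x
√(T(31, 26) + 2205) = √((6 + 31) + 2205) = √(37 + 2205) = √2242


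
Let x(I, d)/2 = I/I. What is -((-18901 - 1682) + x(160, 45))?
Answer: 20581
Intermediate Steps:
x(I, d) = 2 (x(I, d) = 2*(I/I) = 2*1 = 2)
-((-18901 - 1682) + x(160, 45)) = -((-18901 - 1682) + 2) = -(-20583 + 2) = -1*(-20581) = 20581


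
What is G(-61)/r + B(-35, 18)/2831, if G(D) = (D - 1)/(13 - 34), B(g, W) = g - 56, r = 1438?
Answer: -1286248/42745269 ≈ -0.030091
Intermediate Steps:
B(g, W) = -56 + g
G(D) = 1/21 - D/21 (G(D) = (-1 + D)/(-21) = (-1 + D)*(-1/21) = 1/21 - D/21)
G(-61)/r + B(-35, 18)/2831 = (1/21 - 1/21*(-61))/1438 + (-56 - 35)/2831 = (1/21 + 61/21)*(1/1438) - 91*1/2831 = (62/21)*(1/1438) - 91/2831 = 31/15099 - 91/2831 = -1286248/42745269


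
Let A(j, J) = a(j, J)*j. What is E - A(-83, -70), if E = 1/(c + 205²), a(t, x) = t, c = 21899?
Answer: -440372435/63924 ≈ -6889.0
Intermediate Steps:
A(j, J) = j² (A(j, J) = j*j = j²)
E = 1/63924 (E = 1/(21899 + 205²) = 1/(21899 + 42025) = 1/63924 ≈ 1.5644e-5)
E - A(-83, -70) = 1/63924 - 1*(-83)² = 1/63924 - 1*6889 = 1/63924 - 6889 = -440372435/63924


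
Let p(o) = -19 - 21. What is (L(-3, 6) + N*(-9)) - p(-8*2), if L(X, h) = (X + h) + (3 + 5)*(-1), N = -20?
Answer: 215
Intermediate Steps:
L(X, h) = -8 + X + h (L(X, h) = (X + h) + 8*(-1) = (X + h) - 8 = -8 + X + h)
p(o) = -40
(L(-3, 6) + N*(-9)) - p(-8*2) = ((-8 - 3 + 6) - 20*(-9)) - 1*(-40) = (-5 + 180) + 40 = 175 + 40 = 215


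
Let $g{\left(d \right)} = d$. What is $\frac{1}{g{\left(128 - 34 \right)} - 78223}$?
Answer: $- \frac{1}{78129} \approx -1.2799 \cdot 10^{-5}$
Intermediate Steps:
$\frac{1}{g{\left(128 - 34 \right)} - 78223} = \frac{1}{\left(128 - 34\right) - 78223} = \frac{1}{94 - 78223} = \frac{1}{-78129} = - \frac{1}{78129}$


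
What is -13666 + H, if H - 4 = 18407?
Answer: 4745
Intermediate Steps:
H = 18411 (H = 4 + 18407 = 18411)
-13666 + H = -13666 + 18411 = 4745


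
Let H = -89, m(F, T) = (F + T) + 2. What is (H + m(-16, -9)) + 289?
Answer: 177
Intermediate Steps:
m(F, T) = 2 + F + T
(H + m(-16, -9)) + 289 = (-89 + (2 - 16 - 9)) + 289 = (-89 - 23) + 289 = -112 + 289 = 177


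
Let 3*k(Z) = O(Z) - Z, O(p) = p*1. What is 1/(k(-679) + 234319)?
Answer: 1/234319 ≈ 4.2677e-6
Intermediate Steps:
O(p) = p
k(Z) = 0 (k(Z) = (Z - Z)/3 = (⅓)*0 = 0)
1/(k(-679) + 234319) = 1/(0 + 234319) = 1/234319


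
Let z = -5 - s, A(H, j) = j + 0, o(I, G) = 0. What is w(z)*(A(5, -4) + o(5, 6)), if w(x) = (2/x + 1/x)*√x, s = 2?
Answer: 12*I*√7/7 ≈ 4.5356*I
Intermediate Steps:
A(H, j) = j
z = -7 (z = -5 - 1*2 = -5 - 2 = -7)
w(x) = 3/√x (w(x) = (2/x + 1/x)*√x = (3/x)*√x = 3/√x)
w(z)*(A(5, -4) + o(5, 6)) = (3/√(-7))*(-4 + 0) = (3*(-I*√7/7))*(-4) = -3*I*√7/7*(-4) = 12*I*√7/7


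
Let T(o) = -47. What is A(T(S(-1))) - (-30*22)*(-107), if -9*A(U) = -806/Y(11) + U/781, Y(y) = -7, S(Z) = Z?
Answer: -1158448339/16401 ≈ -70633.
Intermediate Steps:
A(U) = -806/63 - U/7029 (A(U) = -(-806/(-7) + U/781)/9 = -(-806*(-⅐) + U*(1/781))/9 = -(806/7 + U/781)/9 = -806/63 - U/7029)
A(T(S(-1))) - (-30*22)*(-107) = (-806/63 - 1/7029*(-47)) - (-30*22)*(-107) = (-806/63 + 47/7029) - (-660)*(-107) = -209719/16401 - 1*70620 = -209719/16401 - 70620 = -1158448339/16401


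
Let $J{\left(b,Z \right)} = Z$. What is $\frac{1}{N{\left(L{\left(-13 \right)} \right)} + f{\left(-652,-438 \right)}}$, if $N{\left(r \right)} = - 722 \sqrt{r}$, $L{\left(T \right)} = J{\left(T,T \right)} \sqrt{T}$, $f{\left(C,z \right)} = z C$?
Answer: $\frac{1}{285576 - 722 \cdot 13^{\frac{3}{4}} \sqrt{- i}} \approx 3.5445 \cdot 10^{-6} - 4.392 \cdot 10^{-8} i$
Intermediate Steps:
$f{\left(C,z \right)} = C z$
$L{\left(T \right)} = T^{\frac{3}{2}}$ ($L{\left(T \right)} = T \sqrt{T} = T^{\frac{3}{2}}$)
$\frac{1}{N{\left(L{\left(-13 \right)} \right)} + f{\left(-652,-438 \right)}} = \frac{1}{- 722 \sqrt{\left(-13\right)^{\frac{3}{2}}} - -285576} = \frac{1}{- 722 \sqrt{- 13 i \sqrt{13}} + 285576} = \frac{1}{- 722 \cdot 13^{\frac{3}{4}} \sqrt{- i} + 285576} = \frac{1}{285576 - 722 \cdot 13^{\frac{3}{4}} \sqrt{- i}}$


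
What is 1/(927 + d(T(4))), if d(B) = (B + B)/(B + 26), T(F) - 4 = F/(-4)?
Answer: 29/26889 ≈ 0.0010785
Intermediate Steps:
T(F) = 4 - F/4 (T(F) = 4 + F/(-4) = 4 + F*(-1/4) = 4 - F/4)
d(B) = 2*B/(26 + B) (d(B) = (2*B)/(26 + B) = 2*B/(26 + B))
1/(927 + d(T(4))) = 1/(927 + 2*(4 - 1/4*4)/(26 + (4 - 1/4*4))) = 1/(927 + 2*(4 - 1)/(26 + (4 - 1))) = 1/(927 + 2*3/(26 + 3)) = 1/(927 + 2*3/29) = 1/(927 + 2*3*(1/29)) = 1/(927 + 6/29) = 1/(26889/29) = 29/26889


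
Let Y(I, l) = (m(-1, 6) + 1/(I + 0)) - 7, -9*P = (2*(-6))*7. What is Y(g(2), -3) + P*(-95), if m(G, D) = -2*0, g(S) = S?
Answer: -5359/6 ≈ -893.17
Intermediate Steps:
P = 28/3 (P = -2*(-6)*7/9 = -(-4)*7/3 = -⅑*(-84) = 28/3 ≈ 9.3333)
m(G, D) = 0
Y(I, l) = -7 + 1/I (Y(I, l) = (0 + 1/(I + 0)) - 7 = (0 + 1/I) - 7 = 1/I - 7 = -7 + 1/I)
Y(g(2), -3) + P*(-95) = (-7 + 1/2) + (28/3)*(-95) = (-7 + ½) - 2660/3 = -13/2 - 2660/3 = -5359/6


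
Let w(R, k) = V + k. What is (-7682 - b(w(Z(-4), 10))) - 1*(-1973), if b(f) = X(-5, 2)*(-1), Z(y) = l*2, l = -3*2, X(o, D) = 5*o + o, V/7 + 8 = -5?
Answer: -5739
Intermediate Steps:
V = -91 (V = -56 + 7*(-5) = -56 - 35 = -91)
X(o, D) = 6*o
l = -6
Z(y) = -12 (Z(y) = -6*2 = -12)
w(R, k) = -91 + k
b(f) = 30 (b(f) = (6*(-5))*(-1) = -30*(-1) = 30)
(-7682 - b(w(Z(-4), 10))) - 1*(-1973) = (-7682 - 1*30) - 1*(-1973) = (-7682 - 30) + 1973 = -7712 + 1973 = -5739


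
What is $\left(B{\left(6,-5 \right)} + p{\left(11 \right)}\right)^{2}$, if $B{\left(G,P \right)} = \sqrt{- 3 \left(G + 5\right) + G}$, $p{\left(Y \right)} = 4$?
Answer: $-11 + 24 i \sqrt{3} \approx -11.0 + 41.569 i$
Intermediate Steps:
$B{\left(G,P \right)} = \sqrt{-15 - 2 G}$ ($B{\left(G,P \right)} = \sqrt{- 3 \left(5 + G\right) + G} = \sqrt{\left(-15 - 3 G\right) + G} = \sqrt{-15 - 2 G}$)
$\left(B{\left(6,-5 \right)} + p{\left(11 \right)}\right)^{2} = \left(\sqrt{-15 - 12} + 4\right)^{2} = \left(\sqrt{-27} + 4\right)^{2} = \left(3 i \sqrt{3} + 4\right)^{2} = \left(4 + 3 i \sqrt{3}\right)^{2}$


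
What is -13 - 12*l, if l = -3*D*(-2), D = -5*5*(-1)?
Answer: -1813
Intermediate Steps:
D = 25 (D = -25*(-1) = 25)
l = 150 (l = -3*25*(-2) = -75*(-2) = 150)
-13 - 12*l = -13 - 12*150 = -13 - 1800 = -1813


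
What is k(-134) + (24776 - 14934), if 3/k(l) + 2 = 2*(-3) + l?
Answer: 1397561/142 ≈ 9842.0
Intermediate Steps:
k(l) = 3/(-8 + l) (k(l) = 3/(-2 + (2*(-3) + l)) = 3/(-2 + (-6 + l)) = 3/(-8 + l))
k(-134) + (24776 - 14934) = 3/(-8 - 134) + (24776 - 14934) = 3/(-142) + 9842 = 3*(-1/142) + 9842 = -3/142 + 9842 = 1397561/142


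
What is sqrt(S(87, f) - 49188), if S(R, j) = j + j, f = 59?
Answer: I*sqrt(49070) ≈ 221.52*I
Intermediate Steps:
S(R, j) = 2*j
sqrt(S(87, f) - 49188) = sqrt(2*59 - 49188) = sqrt(118 - 49188) = sqrt(-49070) = I*sqrt(49070)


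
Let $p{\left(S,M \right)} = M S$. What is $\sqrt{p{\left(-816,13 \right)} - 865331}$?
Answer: $i \sqrt{875939} \approx 935.92 i$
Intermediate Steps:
$\sqrt{p{\left(-816,13 \right)} - 865331} = \sqrt{13 \left(-816\right) - 865331} = \sqrt{-10608 - 865331} = \sqrt{-875939} = i \sqrt{875939}$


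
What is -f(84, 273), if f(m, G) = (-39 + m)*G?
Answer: -12285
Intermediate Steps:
f(m, G) = G*(-39 + m)
-f(84, 273) = -273*(-39 + 84) = -273*45 = -1*12285 = -12285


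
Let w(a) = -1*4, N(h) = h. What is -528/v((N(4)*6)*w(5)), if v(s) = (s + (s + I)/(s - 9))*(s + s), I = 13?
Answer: -1155/39988 ≈ -0.028884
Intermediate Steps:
w(a) = -4
v(s) = 2*s*(s + (13 + s)/(-9 + s)) (v(s) = (s + (s + 13)/(s - 9))*(s + s) = (s + (13 + s)/(-9 + s))*(2*s) = 2*s*(s + (13 + s)/(-9 + s)))
-528/v((N(4)*6)*w(5)) = -528*(-(-9 + (4*6)*(-4))/(192*(13 + ((4*6)*(-4))² - 8*4*6*(-4)))) = -528*(-(-9 + 24*(-4))/(192*(13 + (24*(-4))² - 192*(-4)))) = -528*(-(-9 - 96)/(192*(13 + (-96)² - 8*(-96)))) = -528*35/(64*(13 + 9216 + 768)) = -528/(2*(-96)*(-1/105)*9997) = -528/639808/35 = -528*35/639808 = -1155/39988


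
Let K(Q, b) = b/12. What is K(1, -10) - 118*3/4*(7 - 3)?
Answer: -2129/6 ≈ -354.83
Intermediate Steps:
K(Q, b) = b/12 (K(Q, b) = b*(1/12) = b/12)
K(1, -10) - 118*3/4*(7 - 3) = (1/12)*(-10) - 118*3/4*(7 - 3) = -⅚ - 118*3*(¼)*4 = -⅚ - 177*4/2 = -⅚ - 118*3 = -⅚ - 354 = -2129/6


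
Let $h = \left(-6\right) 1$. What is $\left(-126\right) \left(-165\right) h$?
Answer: $-124740$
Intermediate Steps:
$h = -6$
$\left(-126\right) \left(-165\right) h = \left(-126\right) \left(-165\right) \left(-6\right) = 20790 \left(-6\right) = -124740$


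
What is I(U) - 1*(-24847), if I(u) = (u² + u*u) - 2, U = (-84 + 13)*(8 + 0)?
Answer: 670093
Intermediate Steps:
U = -568 (U = -71*8 = -568)
I(u) = -2 + 2*u² (I(u) = (u² + u²) - 2 = 2*u² - 2 = -2 + 2*u²)
I(U) - 1*(-24847) = (-2 + 2*(-568)²) - 1*(-24847) = (-2 + 2*322624) + 24847 = (-2 + 645248) + 24847 = 645246 + 24847 = 670093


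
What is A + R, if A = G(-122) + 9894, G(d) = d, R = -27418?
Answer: -17646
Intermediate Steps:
A = 9772 (A = -122 + 9894 = 9772)
A + R = 9772 - 27418 = -17646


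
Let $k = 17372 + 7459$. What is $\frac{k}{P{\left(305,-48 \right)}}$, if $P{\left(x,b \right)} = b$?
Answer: $- \frac{8277}{16} \approx -517.31$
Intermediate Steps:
$k = 24831$
$\frac{k}{P{\left(305,-48 \right)}} = \frac{24831}{-48} = 24831 \left(- \frac{1}{48}\right) = - \frac{8277}{16}$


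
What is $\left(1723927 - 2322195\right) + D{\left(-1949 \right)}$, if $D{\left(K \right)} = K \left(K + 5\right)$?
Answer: $3190588$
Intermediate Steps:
$D{\left(K \right)} = K \left(5 + K\right)$
$\left(1723927 - 2322195\right) + D{\left(-1949 \right)} = \left(1723927 - 2322195\right) - 1949 \left(5 - 1949\right) = \left(1723927 - 2322195\right) - -3788856 = -598268 + 3788856 = 3190588$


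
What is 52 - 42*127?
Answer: -5282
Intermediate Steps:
52 - 42*127 = 52 - 5334 = -5282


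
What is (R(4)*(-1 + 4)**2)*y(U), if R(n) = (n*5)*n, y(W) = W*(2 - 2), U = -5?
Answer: 0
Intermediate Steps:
y(W) = 0 (y(W) = W*0 = 0)
R(n) = 5*n**2 (R(n) = (5*n)*n = 5*n**2)
(R(4)*(-1 + 4)**2)*y(U) = ((5*4**2)*(-1 + 4)**2)*0 = ((5*16)*3**2)*0 = (80*9)*0 = 720*0 = 0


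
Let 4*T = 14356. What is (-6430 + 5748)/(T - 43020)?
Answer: 682/39431 ≈ 0.017296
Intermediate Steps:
T = 3589 (T = (¼)*14356 = 3589)
(-6430 + 5748)/(T - 43020) = (-6430 + 5748)/(3589 - 43020) = -682/(-39431) = -682*(-1/39431) = 682/39431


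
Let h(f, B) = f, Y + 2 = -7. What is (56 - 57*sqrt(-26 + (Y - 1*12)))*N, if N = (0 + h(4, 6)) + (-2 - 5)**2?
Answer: 2968 - 3021*I*sqrt(47) ≈ 2968.0 - 20711.0*I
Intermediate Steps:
Y = -9 (Y = -2 - 7 = -9)
N = 53 (N = (0 + 4) + (-2 - 5)**2 = 4 + (-7)**2 = 4 + 49 = 53)
(56 - 57*sqrt(-26 + (Y - 1*12)))*N = (56 - 57*sqrt(-26 + (-9 - 1*12)))*53 = (56 - 57*sqrt(-26 + (-9 - 12)))*53 = (56 - 57*sqrt(-26 - 21))*53 = (56 - 57*I*sqrt(47))*53 = 2968 - 3021*I*sqrt(47)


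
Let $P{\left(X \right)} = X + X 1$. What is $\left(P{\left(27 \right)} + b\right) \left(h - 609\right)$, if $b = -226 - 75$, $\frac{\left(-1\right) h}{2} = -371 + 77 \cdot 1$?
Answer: $5187$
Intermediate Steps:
$h = 588$ ($h = - 2 \left(-371 + 77 \cdot 1\right) = - 2 \left(-371 + 77\right) = \left(-2\right) \left(-294\right) = 588$)
$b = -301$
$P{\left(X \right)} = 2 X$ ($P{\left(X \right)} = X + X = 2 X$)
$\left(P{\left(27 \right)} + b\right) \left(h - 609\right) = \left(2 \cdot 27 - 301\right) \left(588 - 609\right) = \left(54 - 301\right) \left(588 - 609\right) = \left(-247\right) \left(-21\right) = 5187$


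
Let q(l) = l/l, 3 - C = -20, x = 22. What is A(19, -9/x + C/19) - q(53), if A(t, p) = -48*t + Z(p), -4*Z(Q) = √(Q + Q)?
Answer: -913 - √70015/836 ≈ -913.32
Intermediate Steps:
C = 23 (C = 3 - 1*(-20) = 3 + 20 = 23)
Z(Q) = -√2*√Q/4 (Z(Q) = -√(Q + Q)/4 = -√2*√Q/4)
q(l) = 1
A(t, p) = -48*t - √2*√p/4
A(19, -9/x + C/19) - q(53) = (-48*19 - √2*√(-9/22 + 23/19)/4) - 1*1 = (-912 - √2*√(-9*1/22 + 23*(1/19))/4) - 1 = (-912 - √2*√(-9/22 + 23/19)/4) - 1 = (-912 - √2*√(335/418)/4) - 1 = (-912 - √2*√140030/418/4) - 1 = (-912 - √70015/836) - 1 = -913 - √70015/836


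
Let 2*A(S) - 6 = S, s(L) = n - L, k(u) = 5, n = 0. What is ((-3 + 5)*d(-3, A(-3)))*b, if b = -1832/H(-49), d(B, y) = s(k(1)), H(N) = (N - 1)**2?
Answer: 916/125 ≈ 7.3280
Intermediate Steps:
s(L) = -L (s(L) = 0 - L = -L)
H(N) = (-1 + N)**2
A(S) = 3 + S/2
d(B, y) = -5 (d(B, y) = -1*5 = -5)
b = -458/625 (b = -1832/(-1 - 49)**2 = -1832/((-50)**2) = -1832/2500 = -1832*1/2500 = -458/625 ≈ -0.73280)
((-3 + 5)*d(-3, A(-3)))*b = ((-3 + 5)*(-5))*(-458/625) = (2*(-5))*(-458/625) = -10*(-458/625) = 916/125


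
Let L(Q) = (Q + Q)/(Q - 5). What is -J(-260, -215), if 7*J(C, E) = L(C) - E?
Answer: -11499/371 ≈ -30.995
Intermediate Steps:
L(Q) = 2*Q/(-5 + Q) (L(Q) = (2*Q)/(-5 + Q) = 2*Q/(-5 + Q))
J(C, E) = -E/7 + 2*C/(7*(-5 + C)) (J(C, E) = (2*C/(-5 + C) - E)/7 = (-E + 2*C/(-5 + C))/7 = -E/7 + 2*C/(7*(-5 + C)))
-J(-260, -215) = -(2*(-260) - 1*(-215)*(-5 - 260))/(7*(-5 - 260)) = -(-520 - 1*(-215)*(-265))/(7*(-265)) = -(-1)*(-520 - 56975)/(7*265) = -(-1)*(-57495)/(7*265) = -1*11499/371 = -11499/371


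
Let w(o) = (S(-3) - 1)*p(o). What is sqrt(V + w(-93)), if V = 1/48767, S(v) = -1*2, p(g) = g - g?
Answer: sqrt(48767)/48767 ≈ 0.0045283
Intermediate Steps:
p(g) = 0
S(v) = -2
V = 1/48767 ≈ 2.0506e-5
w(o) = 0 (w(o) = (-2 - 1)*0 = -3*0 = 0)
sqrt(V + w(-93)) = sqrt(1/48767 + 0) = sqrt(1/48767) = sqrt(48767)/48767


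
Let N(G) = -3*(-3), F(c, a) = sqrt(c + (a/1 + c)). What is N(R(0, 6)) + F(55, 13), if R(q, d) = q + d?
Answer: 9 + sqrt(123) ≈ 20.091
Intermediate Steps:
R(q, d) = d + q
F(c, a) = sqrt(a + 2*c) (F(c, a) = sqrt(c + (a*1 + c)) = sqrt(c + (a + c)) = sqrt(a + 2*c))
N(G) = 9
N(R(0, 6)) + F(55, 13) = 9 + sqrt(13 + 2*55) = 9 + sqrt(13 + 110) = 9 + sqrt(123)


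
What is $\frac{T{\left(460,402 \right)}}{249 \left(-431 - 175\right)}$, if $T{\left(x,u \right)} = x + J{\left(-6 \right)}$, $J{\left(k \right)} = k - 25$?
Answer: $- \frac{143}{50298} \approx -0.0028431$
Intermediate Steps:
$J{\left(k \right)} = -25 + k$
$T{\left(x,u \right)} = -31 + x$ ($T{\left(x,u \right)} = x - 31 = -31 + x$)
$\frac{T{\left(460,402 \right)}}{249 \left(-431 - 175\right)} = \frac{-31 + 460}{249 \left(-431 - 175\right)} = \frac{429}{249 \left(-606\right)} = \frac{429}{-150894} = 429 \left(- \frac{1}{150894}\right) = - \frac{143}{50298}$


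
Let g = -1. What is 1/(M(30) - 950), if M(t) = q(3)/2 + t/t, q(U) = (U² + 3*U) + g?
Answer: -2/1881 ≈ -0.0010633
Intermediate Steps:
q(U) = -1 + U² + 3*U (q(U) = (U² + 3*U) - 1 = -1 + U² + 3*U)
M(t) = 19/2 (M(t) = (-1 + 3² + 3*3)/2 + t/t = (-1 + 9 + 9)*(½) + 1 = 17*(½) + 1 = 17/2 + 1 = 19/2)
1/(M(30) - 950) = 1/(19/2 - 950) = 1/(-1881/2) = -2/1881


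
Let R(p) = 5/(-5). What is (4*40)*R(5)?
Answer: -160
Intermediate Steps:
R(p) = -1 (R(p) = 5*(-⅕) = -1)
(4*40)*R(5) = (4*40)*(-1) = 160*(-1) = -160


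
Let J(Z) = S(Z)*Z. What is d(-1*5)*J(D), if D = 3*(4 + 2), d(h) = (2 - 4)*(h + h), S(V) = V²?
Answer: 116640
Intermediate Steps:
d(h) = -4*h
D = 18 (D = 3*6 = 18)
J(Z) = Z³ (J(Z) = Z²*Z = Z³)
d(-1*5)*J(D) = -(-4)*5*18³ = -4*(-5)*5832 = 20*5832 = 116640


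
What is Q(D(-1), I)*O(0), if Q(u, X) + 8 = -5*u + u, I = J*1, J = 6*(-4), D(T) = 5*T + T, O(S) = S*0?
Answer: 0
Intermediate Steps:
O(S) = 0
D(T) = 6*T
J = -24
I = -24 (I = -24*1 = -24)
Q(u, X) = -8 - 4*u (Q(u, X) = -8 + (-5*u + u) = -8 - 4*u)
Q(D(-1), I)*O(0) = (-8 - 24*(-1))*0 = (-8 - 4*(-6))*0 = (-8 + 24)*0 = 16*0 = 0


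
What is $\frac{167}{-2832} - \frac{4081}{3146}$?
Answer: $- \frac{549217}{404976} \approx -1.3562$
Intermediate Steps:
$\frac{167}{-2832} - \frac{4081}{3146} = 167 \left(- \frac{1}{2832}\right) - \frac{371}{286} = - \frac{167}{2832} - \frac{371}{286} = - \frac{549217}{404976}$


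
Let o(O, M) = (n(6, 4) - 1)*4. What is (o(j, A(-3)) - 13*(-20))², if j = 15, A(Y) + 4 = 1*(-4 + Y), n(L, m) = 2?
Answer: 69696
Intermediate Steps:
A(Y) = -8 + Y (A(Y) = -4 + 1*(-4 + Y) = -4 + (-4 + Y) = -8 + Y)
o(O, M) = 4 (o(O, M) = (2 - 1)*4 = 1*4 = 4)
(o(j, A(-3)) - 13*(-20))² = (4 - 13*(-20))² = (4 + 260)² = 264² = 69696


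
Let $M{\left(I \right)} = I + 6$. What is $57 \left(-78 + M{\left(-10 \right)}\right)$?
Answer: $-4674$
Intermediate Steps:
$M{\left(I \right)} = 6 + I$
$57 \left(-78 + M{\left(-10 \right)}\right) = 57 \left(-78 + \left(6 - 10\right)\right) = 57 \left(-78 - 4\right) = 57 \left(-82\right) = -4674$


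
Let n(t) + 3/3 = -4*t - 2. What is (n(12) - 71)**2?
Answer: 14884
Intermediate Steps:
n(t) = -3 - 4*t (n(t) = -1 + (-4*t - 2) = -1 + (-2 - 4*t) = -3 - 4*t)
(n(12) - 71)**2 = ((-3 - 4*12) - 71)**2 = ((-3 - 48) - 71)**2 = (-51 - 71)**2 = (-122)**2 = 14884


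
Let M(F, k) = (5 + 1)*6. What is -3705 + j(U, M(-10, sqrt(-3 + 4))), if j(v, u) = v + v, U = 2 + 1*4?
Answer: -3693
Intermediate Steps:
M(F, k) = 36 (M(F, k) = 6*6 = 36)
U = 6 (U = 2 + 4 = 6)
j(v, u) = 2*v
-3705 + j(U, M(-10, sqrt(-3 + 4))) = -3705 + 2*6 = -3705 + 12 = -3693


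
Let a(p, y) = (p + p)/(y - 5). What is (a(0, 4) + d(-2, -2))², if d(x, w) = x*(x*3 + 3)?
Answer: 36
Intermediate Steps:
a(p, y) = 2*p/(-5 + y) (a(p, y) = (2*p)/(-5 + y) = 2*p/(-5 + y))
d(x, w) = x*(3 + 3*x) (d(x, w) = x*(3*x + 3) = x*(3 + 3*x))
(a(0, 4) + d(-2, -2))² = (2*0/(-5 + 4) + 3*(-2)*(1 - 2))² = (2*0/(-1) + 3*(-2)*(-1))² = (2*0*(-1) + 6)² = (0 + 6)² = 6² = 36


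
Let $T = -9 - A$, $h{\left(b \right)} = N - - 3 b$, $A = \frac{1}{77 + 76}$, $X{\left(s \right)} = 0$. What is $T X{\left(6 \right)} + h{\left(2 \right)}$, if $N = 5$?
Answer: $11$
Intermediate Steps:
$A = \frac{1}{153} \approx 0.0065359$
$h{\left(b \right)} = 5 + 3 b$ ($h{\left(b \right)} = 5 - - 3 b = 5 + 3 b$)
$T = - \frac{1378}{153}$ ($T = -9 - \frac{1}{153} = - \frac{1378}{153} \approx -9.0065$)
$T X{\left(6 \right)} + h{\left(2 \right)} = \left(- \frac{1378}{153}\right) 0 + \left(5 + 3 \cdot 2\right) = 0 + \left(5 + 6\right) = 0 + 11 = 11$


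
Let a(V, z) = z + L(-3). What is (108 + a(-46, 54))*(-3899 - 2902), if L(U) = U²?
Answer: -1162971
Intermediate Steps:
a(V, z) = 9 + z (a(V, z) = z + (-3)² = z + 9 = 9 + z)
(108 + a(-46, 54))*(-3899 - 2902) = (108 + (9 + 54))*(-3899 - 2902) = (108 + 63)*(-6801) = 171*(-6801) = -1162971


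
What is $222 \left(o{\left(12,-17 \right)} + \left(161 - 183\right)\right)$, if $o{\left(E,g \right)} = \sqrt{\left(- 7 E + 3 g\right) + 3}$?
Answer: $-4884 + 444 i \sqrt{33} \approx -4884.0 + 2550.6 i$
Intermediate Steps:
$o{\left(E,g \right)} = \sqrt{3 - 7 E + 3 g}$
$222 \left(o{\left(12,-17 \right)} + \left(161 - 183\right)\right) = 222 \left(\sqrt{3 - 84 + 3 \left(-17\right)} + \left(161 - 183\right)\right) = 222 \left(\sqrt{3 - 84 - 51} - 22\right) = 222 \left(\sqrt{-132} - 22\right) = 222 \left(2 i \sqrt{33} - 22\right) = 222 \left(-22 + 2 i \sqrt{33}\right) = -4884 + 444 i \sqrt{33}$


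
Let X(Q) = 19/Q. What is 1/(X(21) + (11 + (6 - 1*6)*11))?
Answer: 21/250 ≈ 0.084000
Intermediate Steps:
1/(X(21) + (11 + (6 - 1*6)*11)) = 1/(19/21 + (11 + (6 - 1*6)*11)) = 1/(19*(1/21) + (11 + (6 - 6)*11)) = 1/(19/21 + (11 + 0*11)) = 1/(19/21 + (11 + 0)) = 1/(19/21 + 11) = 1/(250/21) = 21/250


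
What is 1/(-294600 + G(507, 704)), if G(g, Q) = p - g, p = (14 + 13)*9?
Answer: -1/294864 ≈ -3.3914e-6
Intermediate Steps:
p = 243 (p = 27*9 = 243)
G(g, Q) = 243 - g
1/(-294600 + G(507, 704)) = 1/(-294600 + (243 - 1*507)) = 1/(-294600 + (243 - 507)) = 1/(-294600 - 264) = 1/(-294864) = -1/294864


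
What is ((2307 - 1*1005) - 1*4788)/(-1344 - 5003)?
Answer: 3486/6347 ≈ 0.54924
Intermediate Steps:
((2307 - 1*1005) - 1*4788)/(-1344 - 5003) = ((2307 - 1005) - 4788)/(-6347) = (1302 - 4788)*(-1/6347) = -3486*(-1/6347) = 3486/6347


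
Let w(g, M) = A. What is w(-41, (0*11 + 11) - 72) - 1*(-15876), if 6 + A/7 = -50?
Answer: 15484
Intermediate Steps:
A = -392 (A = -42 + 7*(-50) = -42 - 350 = -392)
w(g, M) = -392
w(-41, (0*11 + 11) - 72) - 1*(-15876) = -392 - 1*(-15876) = -392 + 15876 = 15484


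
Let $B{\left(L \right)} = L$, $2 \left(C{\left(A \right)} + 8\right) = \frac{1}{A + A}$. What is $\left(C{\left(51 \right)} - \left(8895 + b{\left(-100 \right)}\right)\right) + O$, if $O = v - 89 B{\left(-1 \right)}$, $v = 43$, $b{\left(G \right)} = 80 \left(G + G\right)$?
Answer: $\frac{1474717}{204} \approx 7229.0$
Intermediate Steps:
$b{\left(G \right)} = 160 G$ ($b{\left(G \right)} = 80 \cdot 2 G = 160 G$)
$C{\left(A \right)} = -8 + \frac{1}{4 A}$ ($C{\left(A \right)} = -8 + \frac{1}{2 \left(A + A\right)} = -8 + \frac{1}{2 \cdot 2 A} = -8 + \frac{\frac{1}{2} \frac{1}{A}}{2} = -8 + \frac{1}{4 A}$)
$O = 132$ ($O = 43 - -89 = 43 + 89 = 132$)
$\left(C{\left(51 \right)} - \left(8895 + b{\left(-100 \right)}\right)\right) + O = \left(\left(-8 + \frac{1}{4 \cdot 51}\right) - \left(8895 + 160 \left(-100\right)\right)\right) + 132 = \left(\left(-8 + \frac{1}{4} \cdot \frac{1}{51}\right) - -7105\right) + 132 = \left(\left(-8 + \frac{1}{204}\right) + \left(-8895 + 16000\right)\right) + 132 = \left(- \frac{1631}{204} + 7105\right) + 132 = \frac{1447789}{204} + 132 = \frac{1474717}{204}$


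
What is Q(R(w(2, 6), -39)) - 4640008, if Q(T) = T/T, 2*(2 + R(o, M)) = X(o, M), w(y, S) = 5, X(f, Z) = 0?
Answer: -4640007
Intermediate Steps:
R(o, M) = -2 (R(o, M) = -2 + (½)*0 = -2 + 0 = -2)
Q(T) = 1
Q(R(w(2, 6), -39)) - 4640008 = 1 - 4640008 = -4640007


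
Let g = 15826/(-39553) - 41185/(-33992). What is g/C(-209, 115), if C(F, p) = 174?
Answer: 1091032913/233940490224 ≈ 0.0046637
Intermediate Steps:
g = 1091032913/1344485576 (g = 15826*(-1/39553) - 41185*(-1/33992) = -15826/39553 + 41185/33992 = 1091032913/1344485576 ≈ 0.81149)
g/C(-209, 115) = (1091032913/1344485576)/174 = (1091032913/1344485576)*(1/174) = 1091032913/233940490224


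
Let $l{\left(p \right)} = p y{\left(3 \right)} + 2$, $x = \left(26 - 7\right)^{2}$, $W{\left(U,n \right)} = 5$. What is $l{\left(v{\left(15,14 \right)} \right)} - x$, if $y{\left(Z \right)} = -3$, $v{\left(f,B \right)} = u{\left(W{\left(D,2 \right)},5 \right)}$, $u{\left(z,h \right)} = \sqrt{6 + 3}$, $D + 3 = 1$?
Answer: $-368$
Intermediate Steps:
$D = -2$ ($D = -3 + 1 = -2$)
$u{\left(z,h \right)} = 3$ ($u{\left(z,h \right)} = \sqrt{9} = 3$)
$x = 361$ ($x = 19^{2} = 361$)
$v{\left(f,B \right)} = 3$
$l{\left(p \right)} = 2 - 3 p$ ($l{\left(p \right)} = p \left(-3\right) + 2 = - 3 p + 2 = 2 - 3 p$)
$l{\left(v{\left(15,14 \right)} \right)} - x = \left(2 - 9\right) - 361 = -7 - 361 = -368$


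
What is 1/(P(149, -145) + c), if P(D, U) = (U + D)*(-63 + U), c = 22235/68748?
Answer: -68748/57176101 ≈ -0.0012024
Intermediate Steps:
c = 22235/68748 (c = 22235*(1/68748) = 22235/68748 ≈ 0.32343)
P(D, U) = (-63 + U)*(D + U) (P(D, U) = (D + U)*(-63 + U) = (-63 + U)*(D + U))
1/(P(149, -145) + c) = 1/(((-145)² - 63*149 - 63*(-145) + 149*(-145)) + 22235/68748) = 1/((21025 - 9387 + 9135 - 21605) + 22235/68748) = 1/(-832 + 22235/68748) = 1/(-57176101/68748) = -68748/57176101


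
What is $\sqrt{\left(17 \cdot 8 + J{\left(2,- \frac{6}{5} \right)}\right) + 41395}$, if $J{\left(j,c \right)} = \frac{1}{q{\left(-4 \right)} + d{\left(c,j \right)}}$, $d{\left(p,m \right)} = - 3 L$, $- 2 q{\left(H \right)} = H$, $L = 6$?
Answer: $\frac{\sqrt{664495}}{4} \approx 203.79$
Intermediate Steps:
$q{\left(H \right)} = - \frac{H}{2}$
$d{\left(p,m \right)} = -18$ ($d{\left(p,m \right)} = \left(-3\right) 6 = -18$)
$J{\left(j,c \right)} = - \frac{1}{16}$ ($J{\left(j,c \right)} = \frac{1}{\left(- \frac{1}{2}\right) \left(-4\right) - 18} = \frac{1}{2 - 18} = \frac{1}{-16} = - \frac{1}{16}$)
$\sqrt{\left(17 \cdot 8 + J{\left(2,- \frac{6}{5} \right)}\right) + 41395} = \sqrt{\left(17 \cdot 8 - \frac{1}{16}\right) + 41395} = \sqrt{\left(136 - \frac{1}{16}\right) + 41395} = \sqrt{\frac{2175}{16} + 41395} = \sqrt{\frac{664495}{16}} = \frac{\sqrt{664495}}{4}$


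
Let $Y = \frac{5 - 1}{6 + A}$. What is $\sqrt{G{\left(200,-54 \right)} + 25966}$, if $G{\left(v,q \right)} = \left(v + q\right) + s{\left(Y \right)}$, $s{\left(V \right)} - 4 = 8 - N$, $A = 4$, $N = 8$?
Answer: $2 \sqrt{6529} \approx 161.6$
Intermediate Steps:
$Y = \frac{2}{5}$ ($Y = \frac{5 - 1}{6 + 4} = \frac{4}{10} = 4 \cdot \frac{1}{10} = \frac{2}{5} \approx 0.4$)
$s{\left(V \right)} = 4$ ($s{\left(V \right)} = 4 + \left(8 - 8\right) = 4 + 0 = 4$)
$G{\left(v,q \right)} = 4 + q + v$ ($G{\left(v,q \right)} = \left(v + q\right) + 4 = \left(q + v\right) + 4 = 4 + q + v$)
$\sqrt{G{\left(200,-54 \right)} + 25966} = \sqrt{\left(4 - 54 + 200\right) + 25966} = \sqrt{150 + 25966} = \sqrt{26116} = 2 \sqrt{6529}$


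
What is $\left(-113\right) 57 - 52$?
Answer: $-6493$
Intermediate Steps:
$\left(-113\right) 57 - 52 = -6441 - 52 = -6493$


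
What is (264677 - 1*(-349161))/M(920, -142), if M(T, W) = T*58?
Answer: 306919/26680 ≈ 11.504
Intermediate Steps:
M(T, W) = 58*T
(264677 - 1*(-349161))/M(920, -142) = (264677 - 1*(-349161))/((58*920)) = (264677 + 349161)/53360 = 613838*(1/53360) = 306919/26680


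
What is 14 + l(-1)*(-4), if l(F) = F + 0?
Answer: 18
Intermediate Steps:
l(F) = F
14 + l(-1)*(-4) = 14 - 1*(-4) = 14 + 4 = 18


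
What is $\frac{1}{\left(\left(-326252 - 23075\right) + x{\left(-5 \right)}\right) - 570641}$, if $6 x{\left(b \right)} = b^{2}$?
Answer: $- \frac{6}{5519783} \approx -1.087 \cdot 10^{-6}$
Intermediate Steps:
$x{\left(b \right)} = \frac{b^{2}}{6}$
$\frac{1}{\left(\left(-326252 - 23075\right) + x{\left(-5 \right)}\right) - 570641} = \frac{1}{\left(\left(-326252 - 23075\right) + \frac{\left(-5\right)^{2}}{6}\right) - 570641} = \frac{1}{\left(\left(-326252 - 23075\right) + \frac{1}{6} \cdot 25\right) - 570641} = \frac{1}{\left(-349327 + \frac{25}{6}\right) - 570641} = \frac{1}{- \frac{2095937}{6} - 570641} = \frac{1}{- \frac{5519783}{6}} = - \frac{6}{5519783}$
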